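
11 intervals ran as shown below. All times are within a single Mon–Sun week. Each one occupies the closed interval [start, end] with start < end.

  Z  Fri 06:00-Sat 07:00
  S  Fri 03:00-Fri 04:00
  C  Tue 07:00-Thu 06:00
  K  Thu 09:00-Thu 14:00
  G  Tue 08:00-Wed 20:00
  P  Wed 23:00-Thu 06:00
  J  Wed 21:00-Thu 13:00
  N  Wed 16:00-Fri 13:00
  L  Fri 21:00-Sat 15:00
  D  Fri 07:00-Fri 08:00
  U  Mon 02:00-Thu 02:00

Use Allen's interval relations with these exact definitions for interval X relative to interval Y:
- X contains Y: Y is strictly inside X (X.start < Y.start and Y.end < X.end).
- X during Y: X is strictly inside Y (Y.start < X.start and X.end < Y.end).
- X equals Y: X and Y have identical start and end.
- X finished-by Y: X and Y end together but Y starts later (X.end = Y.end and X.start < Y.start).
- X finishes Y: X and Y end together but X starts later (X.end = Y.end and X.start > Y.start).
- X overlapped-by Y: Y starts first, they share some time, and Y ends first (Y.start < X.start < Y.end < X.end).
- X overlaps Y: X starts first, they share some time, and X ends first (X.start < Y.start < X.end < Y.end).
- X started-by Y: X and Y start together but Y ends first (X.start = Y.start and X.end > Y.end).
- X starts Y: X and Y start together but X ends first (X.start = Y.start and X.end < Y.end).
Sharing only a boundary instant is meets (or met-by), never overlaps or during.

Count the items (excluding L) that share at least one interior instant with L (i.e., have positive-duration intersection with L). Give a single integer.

1

Target L = [Fri 21:00, Sat 15:00].
C [Tue 07:00, Thu 06:00] → before → no.
D [Fri 07:00, Fri 08:00] → before → no.
G [Tue 08:00, Wed 20:00] → before → no.
J [Wed 21:00, Thu 13:00] → before → no.
K [Thu 09:00, Thu 14:00] → before → no.
N [Wed 16:00, Fri 13:00] → before → no.
P [Wed 23:00, Thu 06:00] → before → no.
S [Fri 03:00, Fri 04:00] → before → no.
U [Mon 02:00, Thu 02:00] → before → no.
Z [Fri 06:00, Sat 07:00] → overlaps → counts.
Total: 1.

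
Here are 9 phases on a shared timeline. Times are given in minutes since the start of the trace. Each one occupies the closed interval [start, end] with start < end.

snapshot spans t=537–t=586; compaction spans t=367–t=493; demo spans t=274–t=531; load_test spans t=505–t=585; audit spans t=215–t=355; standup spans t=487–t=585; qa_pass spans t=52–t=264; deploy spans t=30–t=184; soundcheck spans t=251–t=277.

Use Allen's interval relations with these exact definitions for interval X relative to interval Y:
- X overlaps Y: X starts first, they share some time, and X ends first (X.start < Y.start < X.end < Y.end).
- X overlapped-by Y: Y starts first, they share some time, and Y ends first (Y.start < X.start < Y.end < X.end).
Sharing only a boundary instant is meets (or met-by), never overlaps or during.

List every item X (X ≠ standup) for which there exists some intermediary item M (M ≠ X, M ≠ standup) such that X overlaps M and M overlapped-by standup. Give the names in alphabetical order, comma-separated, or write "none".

load_test

Target standup = [t=487, t=585].
Intermediaries M with M overlapped-by standup: snapshot.
Via snapshot — items with X overlaps snapshot: load_test.
Union: load_test.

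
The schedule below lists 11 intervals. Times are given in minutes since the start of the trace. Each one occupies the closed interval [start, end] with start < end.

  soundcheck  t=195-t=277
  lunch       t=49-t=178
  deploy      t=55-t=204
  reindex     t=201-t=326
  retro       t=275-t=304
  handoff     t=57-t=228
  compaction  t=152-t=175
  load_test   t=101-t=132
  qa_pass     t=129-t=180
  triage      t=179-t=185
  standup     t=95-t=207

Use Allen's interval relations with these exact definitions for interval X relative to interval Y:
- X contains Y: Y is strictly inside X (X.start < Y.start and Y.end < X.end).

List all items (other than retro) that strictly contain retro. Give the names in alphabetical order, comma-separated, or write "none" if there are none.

Target retro = [t=275, t=304].
compaction [t=152, t=175] → before → no.
deploy [t=55, t=204] → before → no.
handoff [t=57, t=228] → before → no.
load_test [t=101, t=132] → before → no.
lunch [t=49, t=178] → before → no.
qa_pass [t=129, t=180] → before → no.
reindex [t=201, t=326] → contains → yes.
soundcheck [t=195, t=277] → overlaps → no.
standup [t=95, t=207] → before → no.
triage [t=179, t=185] → before → no.
Result: reindex.

reindex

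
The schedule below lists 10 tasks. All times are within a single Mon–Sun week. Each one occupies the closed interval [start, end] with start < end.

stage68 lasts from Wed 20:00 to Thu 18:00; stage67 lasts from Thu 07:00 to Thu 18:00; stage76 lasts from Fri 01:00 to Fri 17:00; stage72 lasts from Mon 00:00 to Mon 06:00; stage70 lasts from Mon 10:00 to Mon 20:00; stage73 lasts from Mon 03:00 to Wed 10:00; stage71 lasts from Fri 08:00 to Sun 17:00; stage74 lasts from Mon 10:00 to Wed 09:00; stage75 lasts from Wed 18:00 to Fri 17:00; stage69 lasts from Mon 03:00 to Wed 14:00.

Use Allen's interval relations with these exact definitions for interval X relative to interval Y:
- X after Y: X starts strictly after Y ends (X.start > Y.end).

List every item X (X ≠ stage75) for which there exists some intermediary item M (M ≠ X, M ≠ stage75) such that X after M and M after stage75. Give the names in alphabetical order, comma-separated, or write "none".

none

Target stage75 = [Wed 18:00, Fri 17:00].
Intermediaries M with M after stage75: none.
Union: none.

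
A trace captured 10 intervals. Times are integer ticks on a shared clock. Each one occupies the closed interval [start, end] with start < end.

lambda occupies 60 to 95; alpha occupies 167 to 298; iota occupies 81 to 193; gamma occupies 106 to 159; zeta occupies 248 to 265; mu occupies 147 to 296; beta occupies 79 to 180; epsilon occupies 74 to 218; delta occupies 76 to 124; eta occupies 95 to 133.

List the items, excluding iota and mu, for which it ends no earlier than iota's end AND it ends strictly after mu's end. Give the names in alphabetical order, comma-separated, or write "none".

alpha

Conditions: its end is no earlier than iota's end (X.end >= 193) AND its end is strictly after mu's end (X.end > 296).
alpha: end 298 >= 193? ✓; end 298 > 296? ✓ → yes.
beta: end 180 >= 193? ✗; end 180 > 296? ✗ → no.
delta: end 124 >= 193? ✗; end 124 > 296? ✗ → no.
epsilon: end 218 >= 193? ✓; end 218 > 296? ✗ → no.
eta: end 133 >= 193? ✗; end 133 > 296? ✗ → no.
gamma: end 159 >= 193? ✗; end 159 > 296? ✗ → no.
lambda: end 95 >= 193? ✗; end 95 > 296? ✗ → no.
zeta: end 265 >= 193? ✓; end 265 > 296? ✗ → no.
Result: alpha.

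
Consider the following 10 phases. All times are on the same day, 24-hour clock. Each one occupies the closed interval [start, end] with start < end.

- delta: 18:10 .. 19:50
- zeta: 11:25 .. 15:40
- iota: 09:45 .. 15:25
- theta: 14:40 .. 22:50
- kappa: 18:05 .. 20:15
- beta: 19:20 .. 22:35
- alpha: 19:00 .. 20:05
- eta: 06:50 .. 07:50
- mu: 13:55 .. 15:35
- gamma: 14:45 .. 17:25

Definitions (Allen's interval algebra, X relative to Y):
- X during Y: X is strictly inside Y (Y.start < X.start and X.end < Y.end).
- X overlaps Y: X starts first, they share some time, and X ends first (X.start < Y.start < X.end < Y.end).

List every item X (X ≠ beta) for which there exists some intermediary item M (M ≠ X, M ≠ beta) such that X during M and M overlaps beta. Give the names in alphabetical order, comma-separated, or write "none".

Target beta = [19:20, 22:35].
Intermediaries M with M overlaps beta: alpha, delta, kappa.
Via alpha — items with X during alpha: none.
Via delta — items with X during delta: none.
Via kappa — items with X during kappa: alpha, delta.
Union: alpha, delta.

alpha, delta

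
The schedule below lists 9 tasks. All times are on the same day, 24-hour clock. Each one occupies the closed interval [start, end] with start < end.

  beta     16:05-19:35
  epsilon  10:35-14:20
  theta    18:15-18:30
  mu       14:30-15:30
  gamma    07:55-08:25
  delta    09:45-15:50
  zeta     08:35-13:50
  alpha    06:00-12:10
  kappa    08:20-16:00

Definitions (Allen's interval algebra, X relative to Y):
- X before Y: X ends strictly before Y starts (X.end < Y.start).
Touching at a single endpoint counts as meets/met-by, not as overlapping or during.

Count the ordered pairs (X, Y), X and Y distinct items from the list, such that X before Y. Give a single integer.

21

Checking all 72 ordered pairs for relation 'before'; matching pairs in alphabetical order:
(alpha, beta): alpha before beta ✓
(alpha, mu): alpha before mu ✓
(alpha, theta): alpha before theta ✓
(delta, beta): delta before beta ✓
(delta, theta): delta before theta ✓
(epsilon, beta): epsilon before beta ✓
(epsilon, mu): epsilon before mu ✓
(epsilon, theta): epsilon before theta ✓
(gamma, beta): gamma before beta ✓
(gamma, delta): gamma before delta ✓
(gamma, epsilon): gamma before epsilon ✓
(gamma, mu): gamma before mu ✓
(gamma, theta): gamma before theta ✓
(gamma, zeta): gamma before zeta ✓
(kappa, beta): kappa before beta ✓
(kappa, theta): kappa before theta ✓
(mu, beta): mu before beta ✓
(mu, theta): mu before theta ✓
(zeta, beta): zeta before beta ✓
(zeta, mu): zeta before mu ✓
(zeta, theta): zeta before theta ✓
Count: 21.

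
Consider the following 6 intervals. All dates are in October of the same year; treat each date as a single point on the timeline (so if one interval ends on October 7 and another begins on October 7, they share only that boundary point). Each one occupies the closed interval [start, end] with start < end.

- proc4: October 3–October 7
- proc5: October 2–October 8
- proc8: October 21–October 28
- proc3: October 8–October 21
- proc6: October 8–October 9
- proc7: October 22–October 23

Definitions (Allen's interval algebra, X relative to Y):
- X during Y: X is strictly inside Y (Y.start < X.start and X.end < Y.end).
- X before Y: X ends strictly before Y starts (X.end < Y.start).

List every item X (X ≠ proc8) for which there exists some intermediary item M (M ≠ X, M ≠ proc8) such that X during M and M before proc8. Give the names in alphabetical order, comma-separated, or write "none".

Target proc8 = [October 21, October 28].
Intermediaries M with M before proc8: proc4, proc5, proc6.
Via proc4 — items with X during proc4: none.
Via proc5 — items with X during proc5: proc4.
Via proc6 — items with X during proc6: none.
Union: proc4.

proc4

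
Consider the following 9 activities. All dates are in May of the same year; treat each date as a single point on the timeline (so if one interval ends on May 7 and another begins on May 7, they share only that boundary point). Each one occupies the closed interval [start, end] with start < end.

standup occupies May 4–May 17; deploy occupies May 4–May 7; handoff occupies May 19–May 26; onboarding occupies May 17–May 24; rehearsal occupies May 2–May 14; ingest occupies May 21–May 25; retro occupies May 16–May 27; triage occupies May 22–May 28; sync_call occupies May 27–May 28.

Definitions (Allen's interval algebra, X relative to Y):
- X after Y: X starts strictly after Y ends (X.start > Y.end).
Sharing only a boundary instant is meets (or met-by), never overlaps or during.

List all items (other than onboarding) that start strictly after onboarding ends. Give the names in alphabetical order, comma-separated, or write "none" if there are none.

Target onboarding = [May 17, May 24].
deploy [May 4, May 7] → before → no.
handoff [May 19, May 26] → overlapped-by → no.
ingest [May 21, May 25] → overlapped-by → no.
rehearsal [May 2, May 14] → before → no.
retro [May 16, May 27] → contains → no.
standup [May 4, May 17] → meets → no.
sync_call [May 27, May 28] → after → yes.
triage [May 22, May 28] → overlapped-by → no.
Result: sync_call.

sync_call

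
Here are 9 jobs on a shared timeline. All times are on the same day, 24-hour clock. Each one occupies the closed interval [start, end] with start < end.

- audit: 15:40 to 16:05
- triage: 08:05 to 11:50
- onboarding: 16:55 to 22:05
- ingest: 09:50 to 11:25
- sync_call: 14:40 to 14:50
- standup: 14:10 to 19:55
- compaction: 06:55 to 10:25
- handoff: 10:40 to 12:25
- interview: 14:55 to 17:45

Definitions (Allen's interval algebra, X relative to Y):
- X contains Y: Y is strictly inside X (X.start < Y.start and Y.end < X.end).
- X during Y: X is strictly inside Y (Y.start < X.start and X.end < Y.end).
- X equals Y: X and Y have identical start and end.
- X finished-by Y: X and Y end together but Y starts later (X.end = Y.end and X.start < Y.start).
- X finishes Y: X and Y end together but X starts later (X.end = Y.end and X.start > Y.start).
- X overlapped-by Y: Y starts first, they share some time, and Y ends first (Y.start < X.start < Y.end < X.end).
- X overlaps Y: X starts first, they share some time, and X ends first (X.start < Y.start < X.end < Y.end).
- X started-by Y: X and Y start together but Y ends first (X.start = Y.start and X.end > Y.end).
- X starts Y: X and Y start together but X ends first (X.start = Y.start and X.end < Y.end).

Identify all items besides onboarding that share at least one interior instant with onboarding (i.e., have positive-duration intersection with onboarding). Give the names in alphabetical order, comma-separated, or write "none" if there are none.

Target onboarding = [16:55, 22:05].
audit [15:40, 16:05] → before → no.
compaction [06:55, 10:25] → before → no.
handoff [10:40, 12:25] → before → no.
ingest [09:50, 11:25] → before → no.
interview [14:55, 17:45] → overlaps → yes.
standup [14:10, 19:55] → overlaps → yes.
sync_call [14:40, 14:50] → before → no.
triage [08:05, 11:50] → before → no.
Result: interview, standup.

interview, standup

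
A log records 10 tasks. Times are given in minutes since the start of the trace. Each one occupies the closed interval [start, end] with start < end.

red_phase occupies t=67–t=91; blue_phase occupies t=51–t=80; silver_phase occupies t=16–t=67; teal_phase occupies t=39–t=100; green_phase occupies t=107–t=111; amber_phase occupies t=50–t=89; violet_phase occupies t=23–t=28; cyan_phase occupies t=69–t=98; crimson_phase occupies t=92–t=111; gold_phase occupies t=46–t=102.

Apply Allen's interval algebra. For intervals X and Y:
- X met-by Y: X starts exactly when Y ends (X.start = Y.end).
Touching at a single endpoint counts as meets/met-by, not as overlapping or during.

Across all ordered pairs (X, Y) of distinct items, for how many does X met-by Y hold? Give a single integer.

1

Checking all 90 ordered pairs for relation 'met-by'; matching pairs in alphabetical order:
(red_phase, silver_phase): red_phase met-by silver_phase ✓
Count: 1.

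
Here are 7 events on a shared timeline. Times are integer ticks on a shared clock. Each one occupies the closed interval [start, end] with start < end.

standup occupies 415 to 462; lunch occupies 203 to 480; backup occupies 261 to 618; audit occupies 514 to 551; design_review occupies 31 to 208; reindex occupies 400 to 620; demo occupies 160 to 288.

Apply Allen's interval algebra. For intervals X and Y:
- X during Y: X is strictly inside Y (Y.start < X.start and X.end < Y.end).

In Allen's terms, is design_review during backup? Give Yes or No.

No

design_review = [31, 208], backup = [261, 618].
Actual relation of design_review to backup: before.
Asked whether 'during' holds → No.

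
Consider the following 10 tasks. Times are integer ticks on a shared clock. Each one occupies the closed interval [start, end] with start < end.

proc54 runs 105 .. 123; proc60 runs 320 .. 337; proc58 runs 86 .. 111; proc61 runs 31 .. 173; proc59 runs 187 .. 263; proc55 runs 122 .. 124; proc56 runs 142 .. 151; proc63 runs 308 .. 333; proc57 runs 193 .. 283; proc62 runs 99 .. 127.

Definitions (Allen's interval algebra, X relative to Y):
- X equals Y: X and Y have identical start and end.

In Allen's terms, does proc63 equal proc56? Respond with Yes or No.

proc63 = [308, 333], proc56 = [142, 151].
Actual relation of proc63 to proc56: after.
Asked whether 'equals' holds → No.

No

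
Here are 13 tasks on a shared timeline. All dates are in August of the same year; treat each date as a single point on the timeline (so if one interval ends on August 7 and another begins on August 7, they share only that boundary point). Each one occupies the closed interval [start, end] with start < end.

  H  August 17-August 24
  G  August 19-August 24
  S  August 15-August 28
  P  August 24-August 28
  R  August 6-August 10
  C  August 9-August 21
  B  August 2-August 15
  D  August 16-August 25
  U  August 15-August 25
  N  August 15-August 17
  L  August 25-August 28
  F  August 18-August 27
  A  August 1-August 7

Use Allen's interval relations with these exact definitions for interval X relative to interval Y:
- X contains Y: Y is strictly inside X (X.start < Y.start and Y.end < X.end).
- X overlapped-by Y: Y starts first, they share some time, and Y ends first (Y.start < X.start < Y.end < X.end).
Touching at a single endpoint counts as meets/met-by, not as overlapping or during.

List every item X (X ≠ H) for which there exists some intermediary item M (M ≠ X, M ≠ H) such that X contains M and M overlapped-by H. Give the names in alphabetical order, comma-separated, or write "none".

Target H = [August 17, August 24].
Intermediaries M with M overlapped-by H: F.
Via F — items with X contains F: S.
Union: S.

S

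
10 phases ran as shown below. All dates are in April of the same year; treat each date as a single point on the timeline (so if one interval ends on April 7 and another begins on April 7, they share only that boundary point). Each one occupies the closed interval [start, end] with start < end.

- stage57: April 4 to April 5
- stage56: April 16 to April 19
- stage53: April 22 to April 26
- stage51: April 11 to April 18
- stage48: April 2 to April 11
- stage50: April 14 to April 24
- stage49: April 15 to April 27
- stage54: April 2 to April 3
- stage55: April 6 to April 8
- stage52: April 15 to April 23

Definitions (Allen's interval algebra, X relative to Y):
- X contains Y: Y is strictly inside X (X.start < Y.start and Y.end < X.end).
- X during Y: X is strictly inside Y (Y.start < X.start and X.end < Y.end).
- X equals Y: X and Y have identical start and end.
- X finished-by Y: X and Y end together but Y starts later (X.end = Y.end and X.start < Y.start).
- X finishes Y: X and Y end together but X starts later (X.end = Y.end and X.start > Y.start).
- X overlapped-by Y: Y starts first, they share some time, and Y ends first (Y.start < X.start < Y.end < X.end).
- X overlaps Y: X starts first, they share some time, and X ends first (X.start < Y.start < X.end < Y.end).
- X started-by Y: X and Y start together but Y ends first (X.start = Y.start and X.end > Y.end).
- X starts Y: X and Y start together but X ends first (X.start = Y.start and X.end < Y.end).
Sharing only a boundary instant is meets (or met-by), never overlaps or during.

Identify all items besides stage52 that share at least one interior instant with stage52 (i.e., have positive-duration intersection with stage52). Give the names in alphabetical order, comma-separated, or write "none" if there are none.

Target stage52 = [April 15, April 23].
stage48 [April 2, April 11] → before → no.
stage49 [April 15, April 27] → started-by → yes.
stage50 [April 14, April 24] → contains → yes.
stage51 [April 11, April 18] → overlaps → yes.
stage53 [April 22, April 26] → overlapped-by → yes.
stage54 [April 2, April 3] → before → no.
stage55 [April 6, April 8] → before → no.
stage56 [April 16, April 19] → during → yes.
stage57 [April 4, April 5] → before → no.
Result: stage49, stage50, stage51, stage53, stage56.

stage49, stage50, stage51, stage53, stage56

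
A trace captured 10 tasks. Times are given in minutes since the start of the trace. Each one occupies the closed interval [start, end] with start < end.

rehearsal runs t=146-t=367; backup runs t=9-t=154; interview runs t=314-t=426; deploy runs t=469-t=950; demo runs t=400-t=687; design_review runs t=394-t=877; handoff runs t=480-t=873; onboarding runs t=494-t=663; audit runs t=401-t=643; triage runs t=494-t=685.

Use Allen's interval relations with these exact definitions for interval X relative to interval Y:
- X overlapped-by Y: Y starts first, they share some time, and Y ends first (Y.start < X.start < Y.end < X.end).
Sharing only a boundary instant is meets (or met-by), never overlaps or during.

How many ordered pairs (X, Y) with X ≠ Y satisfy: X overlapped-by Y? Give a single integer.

Checking all 90 ordered pairs for relation 'overlapped-by'; matching pairs in alphabetical order:
(audit, interview): audit overlapped-by interview ✓
(demo, interview): demo overlapped-by interview ✓
(deploy, audit): deploy overlapped-by audit ✓
(deploy, demo): deploy overlapped-by demo ✓
(deploy, design_review): deploy overlapped-by design_review ✓
(design_review, interview): design_review overlapped-by interview ✓
(handoff, audit): handoff overlapped-by audit ✓
(handoff, demo): handoff overlapped-by demo ✓
(interview, rehearsal): interview overlapped-by rehearsal ✓
(onboarding, audit): onboarding overlapped-by audit ✓
(rehearsal, backup): rehearsal overlapped-by backup ✓
(triage, audit): triage overlapped-by audit ✓
Count: 12.

12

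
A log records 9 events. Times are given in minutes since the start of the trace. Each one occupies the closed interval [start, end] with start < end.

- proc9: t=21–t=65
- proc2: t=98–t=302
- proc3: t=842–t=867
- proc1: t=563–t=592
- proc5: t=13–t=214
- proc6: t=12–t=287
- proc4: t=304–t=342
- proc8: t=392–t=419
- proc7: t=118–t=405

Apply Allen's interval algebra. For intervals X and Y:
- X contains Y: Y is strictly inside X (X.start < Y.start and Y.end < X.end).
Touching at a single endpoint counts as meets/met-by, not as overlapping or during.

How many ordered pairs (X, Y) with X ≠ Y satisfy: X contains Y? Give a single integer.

Checking all 72 ordered pairs for relation 'contains'; matching pairs in alphabetical order:
(proc5, proc9): proc5 contains proc9 ✓
(proc6, proc5): proc6 contains proc5 ✓
(proc6, proc9): proc6 contains proc9 ✓
(proc7, proc4): proc7 contains proc4 ✓
Count: 4.

4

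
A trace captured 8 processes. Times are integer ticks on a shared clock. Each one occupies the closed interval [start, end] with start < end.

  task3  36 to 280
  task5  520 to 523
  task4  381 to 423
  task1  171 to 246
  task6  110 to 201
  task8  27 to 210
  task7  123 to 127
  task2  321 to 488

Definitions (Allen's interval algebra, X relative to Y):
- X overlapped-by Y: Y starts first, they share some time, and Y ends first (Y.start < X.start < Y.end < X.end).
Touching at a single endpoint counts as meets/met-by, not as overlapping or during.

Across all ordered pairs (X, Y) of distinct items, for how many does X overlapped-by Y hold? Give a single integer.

Checking all 56 ordered pairs for relation 'overlapped-by'; matching pairs in alphabetical order:
(task1, task6): task1 overlapped-by task6 ✓
(task1, task8): task1 overlapped-by task8 ✓
(task3, task8): task3 overlapped-by task8 ✓
Count: 3.

3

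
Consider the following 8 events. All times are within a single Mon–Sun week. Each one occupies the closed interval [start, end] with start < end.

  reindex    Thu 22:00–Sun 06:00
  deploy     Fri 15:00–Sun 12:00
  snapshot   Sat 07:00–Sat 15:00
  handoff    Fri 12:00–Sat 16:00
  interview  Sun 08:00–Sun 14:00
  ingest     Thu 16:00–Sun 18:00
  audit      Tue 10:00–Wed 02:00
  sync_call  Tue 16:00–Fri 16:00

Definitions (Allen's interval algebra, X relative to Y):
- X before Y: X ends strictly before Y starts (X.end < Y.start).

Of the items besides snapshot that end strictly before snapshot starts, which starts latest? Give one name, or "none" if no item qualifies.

Target snapshot = [Sat 07:00, Sat 15:00].
audit [Tue 10:00, Wed 02:00] → before → candidate.
deploy [Fri 15:00, Sun 12:00] → contains → excluded.
handoff [Fri 12:00, Sat 16:00] → contains → excluded.
ingest [Thu 16:00, Sun 18:00] → contains → excluded.
interview [Sun 08:00, Sun 14:00] → after → excluded.
reindex [Thu 22:00, Sun 06:00] → contains → excluded.
sync_call [Tue 16:00, Fri 16:00] → before → candidate.
Among candidates, latest start is Tue 16:00 → sync_call.

sync_call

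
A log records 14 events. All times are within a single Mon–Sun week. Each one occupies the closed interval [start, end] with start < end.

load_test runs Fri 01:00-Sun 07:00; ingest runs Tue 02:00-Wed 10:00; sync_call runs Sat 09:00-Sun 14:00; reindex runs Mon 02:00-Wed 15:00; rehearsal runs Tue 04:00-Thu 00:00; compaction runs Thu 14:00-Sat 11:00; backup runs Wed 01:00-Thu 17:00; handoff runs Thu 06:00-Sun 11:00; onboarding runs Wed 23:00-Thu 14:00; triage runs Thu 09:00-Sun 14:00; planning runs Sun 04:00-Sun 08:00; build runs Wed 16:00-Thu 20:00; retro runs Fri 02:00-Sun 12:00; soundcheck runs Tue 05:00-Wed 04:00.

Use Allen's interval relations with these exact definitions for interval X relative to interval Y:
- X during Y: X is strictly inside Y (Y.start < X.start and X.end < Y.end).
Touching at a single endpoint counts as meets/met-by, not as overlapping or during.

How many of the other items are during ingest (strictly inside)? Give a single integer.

1

Target ingest = [Tue 02:00, Wed 10:00].
backup [Wed 01:00, Thu 17:00] → overlapped-by → no.
build [Wed 16:00, Thu 20:00] → after → no.
compaction [Thu 14:00, Sat 11:00] → after → no.
handoff [Thu 06:00, Sun 11:00] → after → no.
load_test [Fri 01:00, Sun 07:00] → after → no.
onboarding [Wed 23:00, Thu 14:00] → after → no.
planning [Sun 04:00, Sun 08:00] → after → no.
rehearsal [Tue 04:00, Thu 00:00] → overlapped-by → no.
reindex [Mon 02:00, Wed 15:00] → contains → no.
retro [Fri 02:00, Sun 12:00] → after → no.
soundcheck [Tue 05:00, Wed 04:00] → during → counts.
sync_call [Sat 09:00, Sun 14:00] → after → no.
triage [Thu 09:00, Sun 14:00] → after → no.
Total: 1.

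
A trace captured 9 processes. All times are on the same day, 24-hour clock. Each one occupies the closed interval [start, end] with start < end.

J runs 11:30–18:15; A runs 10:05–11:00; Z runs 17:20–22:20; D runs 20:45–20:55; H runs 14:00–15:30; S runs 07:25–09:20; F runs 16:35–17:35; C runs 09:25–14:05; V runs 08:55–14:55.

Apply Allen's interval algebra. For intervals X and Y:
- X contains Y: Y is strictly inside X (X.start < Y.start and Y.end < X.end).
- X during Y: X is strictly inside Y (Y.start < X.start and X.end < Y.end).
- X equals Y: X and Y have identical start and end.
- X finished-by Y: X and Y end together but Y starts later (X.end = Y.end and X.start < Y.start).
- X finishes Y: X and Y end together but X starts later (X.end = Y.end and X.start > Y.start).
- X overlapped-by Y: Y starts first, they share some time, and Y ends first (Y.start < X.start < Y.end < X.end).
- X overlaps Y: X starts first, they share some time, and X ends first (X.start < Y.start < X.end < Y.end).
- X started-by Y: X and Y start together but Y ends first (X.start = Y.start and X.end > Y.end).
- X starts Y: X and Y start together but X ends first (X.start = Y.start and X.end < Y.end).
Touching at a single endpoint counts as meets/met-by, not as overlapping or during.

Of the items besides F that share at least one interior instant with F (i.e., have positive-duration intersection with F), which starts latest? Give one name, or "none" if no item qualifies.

Target F = [16:35, 17:35].
A [10:05, 11:00] → before → excluded.
C [09:25, 14:05] → before → excluded.
D [20:45, 20:55] → after → excluded.
H [14:00, 15:30] → before → excluded.
J [11:30, 18:15] → contains → candidate.
S [07:25, 09:20] → before → excluded.
V [08:55, 14:55] → before → excluded.
Z [17:20, 22:20] → overlapped-by → candidate.
Among candidates, latest start is 17:20 → Z.

Z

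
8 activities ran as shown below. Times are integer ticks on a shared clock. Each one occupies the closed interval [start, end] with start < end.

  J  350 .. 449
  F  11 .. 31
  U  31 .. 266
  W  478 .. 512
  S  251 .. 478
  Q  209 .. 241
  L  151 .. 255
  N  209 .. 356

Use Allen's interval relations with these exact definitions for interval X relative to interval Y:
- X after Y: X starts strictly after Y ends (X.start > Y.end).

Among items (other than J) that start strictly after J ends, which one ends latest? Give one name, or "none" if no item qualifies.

Target J = [350, 449].
F [11, 31] → before → excluded.
L [151, 255] → before → excluded.
N [209, 356] → overlaps → excluded.
Q [209, 241] → before → excluded.
S [251, 478] → contains → excluded.
U [31, 266] → before → excluded.
W [478, 512] → after → candidate.
Among candidates, latest end is 512 → W.

W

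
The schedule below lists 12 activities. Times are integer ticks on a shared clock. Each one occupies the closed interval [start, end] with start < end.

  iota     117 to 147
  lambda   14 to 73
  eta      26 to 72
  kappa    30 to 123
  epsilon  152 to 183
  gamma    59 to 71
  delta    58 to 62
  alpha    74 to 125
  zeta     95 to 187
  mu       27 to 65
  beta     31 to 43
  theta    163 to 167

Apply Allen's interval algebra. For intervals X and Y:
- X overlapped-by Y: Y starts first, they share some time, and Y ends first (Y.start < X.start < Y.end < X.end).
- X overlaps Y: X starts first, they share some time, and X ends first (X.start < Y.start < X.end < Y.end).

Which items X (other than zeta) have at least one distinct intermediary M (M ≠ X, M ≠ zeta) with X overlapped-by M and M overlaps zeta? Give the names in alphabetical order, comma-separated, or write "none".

alpha, iota

Target zeta = [95, 187].
Intermediaries M with M overlaps zeta: alpha, kappa.
Via alpha — items with X overlapped-by alpha: iota.
Via kappa — items with X overlapped-by kappa: alpha, iota.
Union: alpha, iota.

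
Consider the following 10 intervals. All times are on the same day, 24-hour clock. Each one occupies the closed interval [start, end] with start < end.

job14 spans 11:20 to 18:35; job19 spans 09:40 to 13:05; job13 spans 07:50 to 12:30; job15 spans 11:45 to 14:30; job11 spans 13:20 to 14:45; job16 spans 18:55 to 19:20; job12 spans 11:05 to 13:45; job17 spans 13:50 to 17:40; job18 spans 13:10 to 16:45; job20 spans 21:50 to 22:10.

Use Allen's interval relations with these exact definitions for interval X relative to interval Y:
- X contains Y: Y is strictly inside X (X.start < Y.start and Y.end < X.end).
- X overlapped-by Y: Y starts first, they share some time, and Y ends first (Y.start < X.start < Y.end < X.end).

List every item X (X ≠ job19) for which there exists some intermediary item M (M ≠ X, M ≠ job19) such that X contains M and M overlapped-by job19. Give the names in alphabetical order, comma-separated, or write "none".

job14

Target job19 = [09:40, 13:05].
Intermediaries M with M overlapped-by job19: job12, job14, job15.
Via job12 — items with X contains job12: none.
Via job14 — items with X contains job14: none.
Via job15 — items with X contains job15: job14.
Union: job14.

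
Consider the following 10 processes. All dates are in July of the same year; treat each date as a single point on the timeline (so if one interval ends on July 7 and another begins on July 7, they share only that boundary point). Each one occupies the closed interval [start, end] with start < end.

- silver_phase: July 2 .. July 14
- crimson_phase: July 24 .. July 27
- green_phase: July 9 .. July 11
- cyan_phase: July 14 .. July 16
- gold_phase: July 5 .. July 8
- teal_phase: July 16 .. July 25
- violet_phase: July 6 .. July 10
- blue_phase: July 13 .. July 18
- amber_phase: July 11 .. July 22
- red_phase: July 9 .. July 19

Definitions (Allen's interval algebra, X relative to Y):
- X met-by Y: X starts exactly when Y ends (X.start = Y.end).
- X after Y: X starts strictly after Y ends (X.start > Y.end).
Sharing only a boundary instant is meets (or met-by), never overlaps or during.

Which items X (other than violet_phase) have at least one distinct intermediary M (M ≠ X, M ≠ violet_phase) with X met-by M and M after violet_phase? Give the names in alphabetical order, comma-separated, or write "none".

teal_phase

Target violet_phase = [July 6, July 10].
Intermediaries M with M after violet_phase: amber_phase, blue_phase, crimson_phase, cyan_phase, teal_phase.
Via amber_phase — items with X met-by amber_phase: none.
Via blue_phase — items with X met-by blue_phase: none.
Via crimson_phase — items with X met-by crimson_phase: none.
Via cyan_phase — items with X met-by cyan_phase: teal_phase.
Via teal_phase — items with X met-by teal_phase: none.
Union: teal_phase.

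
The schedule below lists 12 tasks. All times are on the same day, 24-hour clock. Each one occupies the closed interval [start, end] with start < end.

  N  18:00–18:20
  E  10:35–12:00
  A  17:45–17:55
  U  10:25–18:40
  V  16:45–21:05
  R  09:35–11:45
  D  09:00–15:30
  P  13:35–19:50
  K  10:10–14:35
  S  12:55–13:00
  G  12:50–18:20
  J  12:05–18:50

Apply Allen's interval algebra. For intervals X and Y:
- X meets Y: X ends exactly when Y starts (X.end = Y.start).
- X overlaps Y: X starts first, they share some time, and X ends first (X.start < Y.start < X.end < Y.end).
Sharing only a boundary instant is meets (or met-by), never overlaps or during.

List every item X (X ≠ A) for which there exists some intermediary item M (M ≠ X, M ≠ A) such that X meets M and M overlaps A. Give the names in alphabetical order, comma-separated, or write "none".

none

Target A = [17:45, 17:55].
Intermediaries M with M overlaps A: none.
Union: none.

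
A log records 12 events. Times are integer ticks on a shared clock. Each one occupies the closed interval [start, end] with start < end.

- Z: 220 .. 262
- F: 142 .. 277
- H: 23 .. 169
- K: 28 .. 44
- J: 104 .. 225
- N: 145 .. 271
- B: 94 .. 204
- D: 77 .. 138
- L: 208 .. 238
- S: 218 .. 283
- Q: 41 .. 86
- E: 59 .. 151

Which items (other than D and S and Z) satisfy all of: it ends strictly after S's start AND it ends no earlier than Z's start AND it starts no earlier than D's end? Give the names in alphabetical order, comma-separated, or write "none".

F, L, N

Conditions: its end is strictly after S's start (X.end > 218) AND its end is no earlier than Z's start (X.end >= 220) AND its start is no earlier than D's end (X.start >= 138).
B: end 204 > 218? ✗; end 204 >= 220? ✗; start 94 >= 138? ✗ → no.
E: end 151 > 218? ✗; end 151 >= 220? ✗; start 59 >= 138? ✗ → no.
F: end 277 > 218? ✓; end 277 >= 220? ✓; start 142 >= 138? ✓ → yes.
H: end 169 > 218? ✗; end 169 >= 220? ✗; start 23 >= 138? ✗ → no.
J: end 225 > 218? ✓; end 225 >= 220? ✓; start 104 >= 138? ✗ → no.
K: end 44 > 218? ✗; end 44 >= 220? ✗; start 28 >= 138? ✗ → no.
L: end 238 > 218? ✓; end 238 >= 220? ✓; start 208 >= 138? ✓ → yes.
N: end 271 > 218? ✓; end 271 >= 220? ✓; start 145 >= 138? ✓ → yes.
Q: end 86 > 218? ✗; end 86 >= 220? ✗; start 41 >= 138? ✗ → no.
Result: F, L, N.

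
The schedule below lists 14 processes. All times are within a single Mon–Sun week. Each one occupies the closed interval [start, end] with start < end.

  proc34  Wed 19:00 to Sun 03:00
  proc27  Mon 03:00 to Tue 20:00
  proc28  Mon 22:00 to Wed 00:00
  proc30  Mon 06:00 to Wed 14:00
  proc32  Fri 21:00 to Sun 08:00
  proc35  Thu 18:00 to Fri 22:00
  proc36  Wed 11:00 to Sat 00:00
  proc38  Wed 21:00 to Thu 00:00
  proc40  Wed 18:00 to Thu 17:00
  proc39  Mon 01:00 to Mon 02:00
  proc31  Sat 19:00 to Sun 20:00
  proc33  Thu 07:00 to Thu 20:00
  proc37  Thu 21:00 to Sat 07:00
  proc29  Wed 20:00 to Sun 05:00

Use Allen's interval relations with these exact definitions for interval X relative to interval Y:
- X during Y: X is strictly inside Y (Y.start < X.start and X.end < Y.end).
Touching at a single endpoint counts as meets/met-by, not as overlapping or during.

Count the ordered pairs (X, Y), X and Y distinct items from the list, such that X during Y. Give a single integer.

Checking all 182 ordered pairs for relation 'during'; matching pairs in alphabetical order:
(proc28, proc30): proc28 during proc30 ✓
(proc33, proc29): proc33 during proc29 ✓
(proc33, proc34): proc33 during proc34 ✓
(proc33, proc36): proc33 during proc36 ✓
(proc35, proc29): proc35 during proc29 ✓
(proc35, proc34): proc35 during proc34 ✓
(proc35, proc36): proc35 during proc36 ✓
(proc37, proc29): proc37 during proc29 ✓
(proc37, proc34): proc37 during proc34 ✓
(proc38, proc29): proc38 during proc29 ✓
(proc38, proc34): proc38 during proc34 ✓
(proc38, proc36): proc38 during proc36 ✓
(proc38, proc40): proc38 during proc40 ✓
(proc40, proc36): proc40 during proc36 ✓
Count: 14.

14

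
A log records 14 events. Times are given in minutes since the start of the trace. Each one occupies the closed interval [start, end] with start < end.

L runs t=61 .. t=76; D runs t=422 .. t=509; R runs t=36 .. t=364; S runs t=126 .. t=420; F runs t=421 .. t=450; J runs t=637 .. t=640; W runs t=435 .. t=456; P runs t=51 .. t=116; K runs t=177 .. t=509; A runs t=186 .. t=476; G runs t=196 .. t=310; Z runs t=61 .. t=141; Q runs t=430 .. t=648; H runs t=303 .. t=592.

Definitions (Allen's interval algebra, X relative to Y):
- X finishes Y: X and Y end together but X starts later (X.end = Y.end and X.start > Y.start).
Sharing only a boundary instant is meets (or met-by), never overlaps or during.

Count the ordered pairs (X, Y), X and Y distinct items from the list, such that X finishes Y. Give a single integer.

Checking all 182 ordered pairs for relation 'finishes'; matching pairs in alphabetical order:
(D, K): D finishes K ✓
Count: 1.

1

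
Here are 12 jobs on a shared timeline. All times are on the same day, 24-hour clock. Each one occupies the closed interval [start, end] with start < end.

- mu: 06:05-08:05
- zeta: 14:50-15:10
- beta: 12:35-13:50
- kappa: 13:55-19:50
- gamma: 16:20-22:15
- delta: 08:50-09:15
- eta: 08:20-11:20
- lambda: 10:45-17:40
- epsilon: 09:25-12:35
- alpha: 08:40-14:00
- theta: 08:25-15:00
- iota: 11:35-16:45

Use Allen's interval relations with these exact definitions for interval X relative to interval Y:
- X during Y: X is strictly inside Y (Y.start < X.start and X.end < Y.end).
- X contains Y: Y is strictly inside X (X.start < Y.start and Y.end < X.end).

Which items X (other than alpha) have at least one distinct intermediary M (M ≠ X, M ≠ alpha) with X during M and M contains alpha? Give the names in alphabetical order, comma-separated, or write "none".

Target alpha = [08:40, 14:00].
Intermediaries M with M contains alpha: theta.
Via theta — items with X during theta: beta, delta, epsilon.
Union: beta, delta, epsilon.

beta, delta, epsilon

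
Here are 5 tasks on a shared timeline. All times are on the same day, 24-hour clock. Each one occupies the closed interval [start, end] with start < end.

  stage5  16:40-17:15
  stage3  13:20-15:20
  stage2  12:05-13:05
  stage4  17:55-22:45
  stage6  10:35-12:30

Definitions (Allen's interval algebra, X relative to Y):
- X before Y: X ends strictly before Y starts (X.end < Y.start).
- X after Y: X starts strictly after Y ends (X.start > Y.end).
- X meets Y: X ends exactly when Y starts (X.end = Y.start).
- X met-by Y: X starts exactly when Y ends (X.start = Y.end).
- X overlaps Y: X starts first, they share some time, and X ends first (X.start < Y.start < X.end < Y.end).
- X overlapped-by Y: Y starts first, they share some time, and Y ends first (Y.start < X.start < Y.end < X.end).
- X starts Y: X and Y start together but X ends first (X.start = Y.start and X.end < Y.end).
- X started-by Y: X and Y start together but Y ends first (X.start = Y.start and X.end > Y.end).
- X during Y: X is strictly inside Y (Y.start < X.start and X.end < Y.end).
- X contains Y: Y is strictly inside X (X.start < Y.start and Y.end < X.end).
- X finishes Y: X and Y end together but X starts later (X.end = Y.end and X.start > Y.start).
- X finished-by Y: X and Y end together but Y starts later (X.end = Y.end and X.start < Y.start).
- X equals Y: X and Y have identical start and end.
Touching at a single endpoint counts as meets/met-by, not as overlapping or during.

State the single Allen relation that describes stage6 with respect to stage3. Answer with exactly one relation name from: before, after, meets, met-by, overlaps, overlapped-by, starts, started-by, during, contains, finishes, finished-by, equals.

before

stage6 = [10:35, 12:30]; stage3 = [13:20, 15:20].
Compare endpoints: stage6.start < stage3.start, stage6.start < stage3.end, stage6.end < stage3.start, stage6.end < stage3.end.
That pattern is 'before'.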